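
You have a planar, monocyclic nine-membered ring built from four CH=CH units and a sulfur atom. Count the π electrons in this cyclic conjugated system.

The p orbitals form a continuous loop: the double-bond atoms are sp², each contributing one p electron; the sulfur donates one lone pair from its p orbital. The ring is fully conjugated.
Adding the contributions, 4 × 2 = 8 from the double-bond units + 2 from the S atom = 10.

10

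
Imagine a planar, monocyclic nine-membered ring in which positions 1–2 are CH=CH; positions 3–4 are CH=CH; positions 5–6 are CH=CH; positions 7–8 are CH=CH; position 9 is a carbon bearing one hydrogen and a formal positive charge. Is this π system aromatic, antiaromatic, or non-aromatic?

Antiaromatic

All ring atoms are sp² and supply a p orbital to the ring (the double-bond atoms are sp², each contributing one p electron; the carbocation has an empty p orbital); the conjugation is uninterrupted.
Adding the contributions, 4 × 2 = 8 from the double-bond units + 0 from the CH(+) atom = 8.
8 = 4(2); a planar, fully conjugated 4n system is antiaromatic.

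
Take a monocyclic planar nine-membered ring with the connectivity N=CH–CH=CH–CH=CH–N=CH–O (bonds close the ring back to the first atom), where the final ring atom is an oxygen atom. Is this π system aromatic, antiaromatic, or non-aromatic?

Aromatic

The p orbitals form a continuous loop: the double-bond atoms are sp², each contributing one p electron; the doubly-bonded nitrogens are pyridine-type — their lone pairs lie in the ring plane, leaving one electron in the p orbital; the oxygen donates one lone pair from its p orbital. The ring is fully conjugated.
π-electron count: 4 × 2 = 8 from the double-bond units + 2 from the O atom = 10.
With 10 π electrons (n = 2), the Hückel 4n+2 condition holds.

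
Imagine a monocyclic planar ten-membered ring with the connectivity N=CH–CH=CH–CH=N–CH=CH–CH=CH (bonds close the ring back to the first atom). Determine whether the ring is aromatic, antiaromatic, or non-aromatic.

Aromatic

Every ring atom contributes a p orbital perpendicular to the ring (the double-bond atoms are sp², each contributing one p electron; each =N– nitrogen is pyridine-type (lone pair in the sp² plane, one electron in the p orbital)), so the π system is cyclic and fully conjugated.
π-electron count: 5 × 2 = 10 from the 5 double-bond units.
With 10 π electrons (n = 2), the Hückel 4n+2 condition holds.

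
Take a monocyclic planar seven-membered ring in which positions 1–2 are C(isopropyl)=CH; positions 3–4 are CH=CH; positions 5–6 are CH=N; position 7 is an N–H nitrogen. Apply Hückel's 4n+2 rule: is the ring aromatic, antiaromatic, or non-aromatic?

Antiaromatic

Every ring atom contributes a p orbital perpendicular to the ring (the double-bond atoms are sp², each contributing one p electron; each =N– nitrogen is pyridine-type (lone pair in the sp² plane, one electron in the p orbital); the pyrrole-type nitrogen donates its lone pair from the p orbital), so the π system is cyclic and fully conjugated.
Tallying contributions gives 3 × 2 = 6 from the double-bond units + 2 from the NH atom = 8.
With 8 = 4·2 π electrons, Hückel's rule classifies the planar ring as antiaromatic.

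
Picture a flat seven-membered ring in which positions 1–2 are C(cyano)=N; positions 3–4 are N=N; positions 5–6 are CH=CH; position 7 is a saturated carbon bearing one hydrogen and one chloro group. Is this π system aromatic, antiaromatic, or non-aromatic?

Non-aromatic

Because that saturated carbon is sp³ and has no p orbital in the ring π system at the CH(chloro) position, the π system cannot extend all the way around the ring.
A ring that is not fully conjugated cannot be aromatic or antiaromatic regardless of its π-electron count.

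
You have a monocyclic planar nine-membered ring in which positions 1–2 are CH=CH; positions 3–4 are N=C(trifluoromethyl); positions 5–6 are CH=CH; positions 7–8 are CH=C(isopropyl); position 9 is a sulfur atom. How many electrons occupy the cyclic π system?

Check conjugation: each doubly-bonded ring atom is sp² with one p-orbital electron; each =N– nitrogen is pyridine-type (lone pair in the sp² plane, one electron in the p orbital); the sulfur donates one lone pair from its p orbital — every position has a p orbital, so the cyclic π system is continuous.
Tallying contributions gives 4 × 2 = 8 from the double-bond units + 2 from the S atom = 10.

10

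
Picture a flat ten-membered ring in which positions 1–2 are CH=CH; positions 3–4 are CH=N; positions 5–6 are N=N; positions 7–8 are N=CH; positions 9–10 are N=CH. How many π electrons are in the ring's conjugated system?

10

The p orbitals form a continuous loop: the double-bond atoms are sp², each contributing one p electron; each =N– nitrogen is pyridine-type (lone pair in the sp² plane, one electron in the p orbital). The ring is fully conjugated.
π-electron count: 5 × 2 = 10 from the 5 double-bond units.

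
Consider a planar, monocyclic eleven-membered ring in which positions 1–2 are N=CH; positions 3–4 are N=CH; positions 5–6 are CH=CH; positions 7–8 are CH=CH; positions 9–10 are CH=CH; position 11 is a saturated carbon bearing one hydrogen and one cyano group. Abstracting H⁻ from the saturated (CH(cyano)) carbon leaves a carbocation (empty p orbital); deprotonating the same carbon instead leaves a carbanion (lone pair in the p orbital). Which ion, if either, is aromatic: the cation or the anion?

In either ion the ring is fully conjugated: every atom, including the new sp² carbon, supplies a p orbital.
Cation: 5 × 2 + 0 = 10 π electrons → 4(2)+2, aromatic.
Anion: 5 × 2 + 2 = 12 π electrons → 4(3), antiaromatic.

The cation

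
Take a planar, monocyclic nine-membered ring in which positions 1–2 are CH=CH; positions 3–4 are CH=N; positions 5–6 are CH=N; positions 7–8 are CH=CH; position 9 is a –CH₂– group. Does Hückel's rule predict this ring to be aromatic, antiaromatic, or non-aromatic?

The CH2 position has four σ bonds — the tetrahedral CH₂ carbon is sp³ and has no p orbital in the ring π system — so the cyclic conjugation is interrupted.
Without a continuous loop of overlapping p orbitals the Hückel electron count never comes into play.

Non-aromatic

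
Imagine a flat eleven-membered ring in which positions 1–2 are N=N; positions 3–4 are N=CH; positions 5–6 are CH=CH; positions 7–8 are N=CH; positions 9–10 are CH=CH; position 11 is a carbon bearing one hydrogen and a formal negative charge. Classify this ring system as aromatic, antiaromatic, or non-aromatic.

The p orbitals form a continuous loop: every atom in a ring double bond is sp² and brings one electron to the p orbital; the doubly-bonded nitrogens are pyridine-type — their lone pairs lie in the ring plane, leaving one electron in the p orbital; the carbanion's lone pair occupies the p orbital. The ring is fully conjugated.
π-electron count: 5 × 2 = 10 from the double-bond units + 2 from the CH(-) atom = 12.
12 is a 4n count (n = 3), so the planar conjugated ring is antiaromatic.

Antiaromatic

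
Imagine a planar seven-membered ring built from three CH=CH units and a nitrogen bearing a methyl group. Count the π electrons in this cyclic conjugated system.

The p orbitals form a continuous loop: the double-bond atoms are sp², each contributing one p electron; the pyrrole-type nitrogen donates its lone pair from the p orbital. The ring is fully conjugated.
Adding the contributions, 3 × 2 = 6 from the double-bond units + 2 from the N(methyl) atom = 8.

8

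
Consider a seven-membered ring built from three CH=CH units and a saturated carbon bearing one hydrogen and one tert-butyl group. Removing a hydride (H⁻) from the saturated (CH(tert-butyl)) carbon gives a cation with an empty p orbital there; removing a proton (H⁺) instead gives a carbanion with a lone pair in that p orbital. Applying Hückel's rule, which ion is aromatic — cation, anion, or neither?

Both ions have a continuous loop of p orbitals — each ring atom is sp².
Cation: 3 × 2 + 0 = 6 π electrons → 4(1)+2, aromatic.
Anion: 3 × 2 + 2 = 8 π electrons → 4(2), antiaromatic.

The cation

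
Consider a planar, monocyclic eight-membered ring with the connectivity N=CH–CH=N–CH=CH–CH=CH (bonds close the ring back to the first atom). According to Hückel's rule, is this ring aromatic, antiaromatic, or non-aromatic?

Antiaromatic

Check conjugation: the double-bond atoms are sp², each contributing one p electron; the doubly-bonded nitrogens are pyridine-type — their lone pairs lie in the ring plane, leaving one electron in the p orbital — every position has a p orbital, so the cyclic π system is continuous.
Adding the contributions, 4 × 2 = 8 from the 4 double-bond units.
8 = 4(2); a planar, fully conjugated 4n system is antiaromatic.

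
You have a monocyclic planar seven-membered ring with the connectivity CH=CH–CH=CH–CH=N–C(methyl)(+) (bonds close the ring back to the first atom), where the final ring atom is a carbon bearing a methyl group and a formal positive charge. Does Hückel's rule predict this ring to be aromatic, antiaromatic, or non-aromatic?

All ring atoms are sp² and supply a p orbital to the ring (each doubly-bonded ring atom is sp² with one p-orbital electron; the doubly-bonded nitrogens are pyridine-type — their lone pairs lie in the ring plane, leaving one electron in the p orbital; the carbocation has an empty p orbital); the conjugation is uninterrupted.
π-electron count: 3 × 2 = 6 from the double-bond units + 0 from the C(methyl)(+) atom = 6.
Since 6 = 4·1 + 2, the ring meets the 4n+2 criterion.

Aromatic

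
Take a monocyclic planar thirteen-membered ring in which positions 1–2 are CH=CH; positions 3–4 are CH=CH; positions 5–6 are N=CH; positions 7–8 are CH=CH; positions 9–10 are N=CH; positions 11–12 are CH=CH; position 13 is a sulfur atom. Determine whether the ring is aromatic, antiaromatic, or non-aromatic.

Check conjugation: the double-bond atoms are sp², each contributing one p electron; the doubly-bonded nitrogens are pyridine-type — their lone pairs lie in the ring plane, leaving one electron in the p orbital; the sulfur donates one lone pair from its p orbital — every position has a p orbital, so the cyclic π system is continuous.
Counting π electrons: 6 × 2 = 12 from the double-bond units + 2 from the S atom = 14.
Since 14 = 4·3 + 2, the ring meets the 4n+2 criterion.

Aromatic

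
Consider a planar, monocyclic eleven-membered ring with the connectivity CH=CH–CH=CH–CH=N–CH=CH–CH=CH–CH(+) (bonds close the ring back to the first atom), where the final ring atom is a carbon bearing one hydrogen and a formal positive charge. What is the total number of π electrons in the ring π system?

All ring atoms are sp² and supply a p orbital to the ring (each doubly-bonded ring atom is sp² with one p-orbital electron; each sp² =N– keeps its lone pair in-plane and puts one electron into the π system; the carbocation has an empty p orbital); the conjugation is uninterrupted.
Tallying contributions gives 5 × 2 = 10 from the double-bond units + 0 from the CH(+) atom = 10.

10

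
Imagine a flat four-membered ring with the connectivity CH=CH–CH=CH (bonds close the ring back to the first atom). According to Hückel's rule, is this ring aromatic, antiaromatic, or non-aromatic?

Antiaromatic

All ring atoms are sp² and supply a p orbital to the ring (each doubly-bonded ring atom is sp² with one p-orbital electron); the conjugation is uninterrupted.
Counting π electrons: 2 × 2 = 4 from the 2 double-bond units.
4 is a 4n count (n = 1), so the planar conjugated ring is antiaromatic.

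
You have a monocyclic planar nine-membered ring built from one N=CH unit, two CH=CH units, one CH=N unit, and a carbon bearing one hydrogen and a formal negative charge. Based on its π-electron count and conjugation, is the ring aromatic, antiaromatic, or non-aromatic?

Aromatic

The p orbitals form a continuous loop: the double-bond atoms are sp², each contributing one p electron; the doubly-bonded nitrogens are pyridine-type — their lone pairs lie in the ring plane, leaving one electron in the p orbital; the carbanion's lone pair occupies the p orbital. The ring is fully conjugated.
Counting π electrons: 4 × 2 = 8 from the double-bond units + 2 from the CH(-) atom = 10.
10 = 4(2) + 2, which satisfies Hückel's 4n+2 rule.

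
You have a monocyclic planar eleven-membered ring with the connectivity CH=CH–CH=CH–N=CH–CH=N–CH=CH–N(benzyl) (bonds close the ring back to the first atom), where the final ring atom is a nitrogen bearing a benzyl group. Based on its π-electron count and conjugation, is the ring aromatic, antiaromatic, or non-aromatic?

Antiaromatic

Check conjugation: each doubly-bonded ring atom is sp² with one p-orbital electron; the doubly-bonded nitrogens are pyridine-type — their lone pairs lie in the ring plane, leaving one electron in the p orbital; the pyrrole-type nitrogen donates its lone pair from the p orbital — every position has a p orbital, so the cyclic π system is continuous.
Counting π electrons: 5 × 2 = 10 from the double-bond units + 2 from the N(benzyl) atom = 12.
A 4n π count (12, n = 3) in a planar conjugated ring means antiaromatic.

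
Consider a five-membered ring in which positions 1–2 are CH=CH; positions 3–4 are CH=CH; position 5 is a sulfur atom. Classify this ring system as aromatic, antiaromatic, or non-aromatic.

Every ring atom contributes a p orbital perpendicular to the ring (each doubly-bonded ring atom is sp² with one p-orbital electron; the sulfur donates one lone pair from its p orbital), so the π system is cyclic and fully conjugated.
Adding the contributions, 2 × 2 = 4 from the double-bond units + 2 from the S atom = 6.
Since 6 = 4·1 + 2, the ring meets the 4n+2 criterion.
(The species described is thiophene.)

Aromatic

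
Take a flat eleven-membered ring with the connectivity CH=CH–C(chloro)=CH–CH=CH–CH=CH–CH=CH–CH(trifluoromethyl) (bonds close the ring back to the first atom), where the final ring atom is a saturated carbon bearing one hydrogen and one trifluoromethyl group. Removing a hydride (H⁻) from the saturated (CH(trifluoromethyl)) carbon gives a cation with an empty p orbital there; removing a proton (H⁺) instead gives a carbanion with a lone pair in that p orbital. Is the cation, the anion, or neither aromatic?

Once that carbon is sp², every ring atom has a p orbital and both ions are fully conjugated.
Cation: 5 × 2 + 0 = 10 π electrons → 4(2)+2, aromatic.
Anion: 5 × 2 + 2 = 12 π electrons → 4(3), antiaromatic.

The cation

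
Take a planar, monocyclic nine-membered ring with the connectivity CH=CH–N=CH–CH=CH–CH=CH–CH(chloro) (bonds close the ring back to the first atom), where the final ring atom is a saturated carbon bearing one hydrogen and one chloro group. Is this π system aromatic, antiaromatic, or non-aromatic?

The CH(chloro) position has four σ bonds — that saturated carbon is sp³ and has no p orbital in the ring π system — so the cyclic conjugation is interrupted.
Broken conjugation rules out both aromaticity and antiaromaticity.

Non-aromatic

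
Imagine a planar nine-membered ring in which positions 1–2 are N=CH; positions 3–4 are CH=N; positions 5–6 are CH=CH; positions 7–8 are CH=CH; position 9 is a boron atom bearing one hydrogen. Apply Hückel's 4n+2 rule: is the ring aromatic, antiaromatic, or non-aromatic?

Antiaromatic

All ring atoms are sp² and supply a p orbital to the ring (the double-bond atoms are sp², each contributing one p electron; each =N– nitrogen is pyridine-type (lone pair in the sp² plane, one electron in the p orbital); the boron has an empty p orbital); the conjugation is uninterrupted.
Tallying contributions gives 4 × 2 = 8 from the double-bond units + 0 from the BH atom = 8.
8 is a 4n count (n = 2), so the planar conjugated ring is antiaromatic.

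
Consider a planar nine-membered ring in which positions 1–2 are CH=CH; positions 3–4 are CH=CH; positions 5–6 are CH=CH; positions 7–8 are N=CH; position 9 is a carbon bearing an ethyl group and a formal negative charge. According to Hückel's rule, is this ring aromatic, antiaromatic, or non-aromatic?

Check conjugation: every atom in a ring double bond is sp² and brings one electron to the p orbital; the doubly-bonded nitrogens are pyridine-type — their lone pairs lie in the ring plane, leaving one electron in the p orbital; the carbanion's lone pair occupies the p orbital — every position has a p orbital, so the cyclic π system is continuous.
Adding the contributions, 4 × 2 = 8 from the double-bond units + 2 from the C(ethyl)(-) atom = 10.
With 10 π electrons (n = 2), the Hückel 4n+2 condition holds.

Aromatic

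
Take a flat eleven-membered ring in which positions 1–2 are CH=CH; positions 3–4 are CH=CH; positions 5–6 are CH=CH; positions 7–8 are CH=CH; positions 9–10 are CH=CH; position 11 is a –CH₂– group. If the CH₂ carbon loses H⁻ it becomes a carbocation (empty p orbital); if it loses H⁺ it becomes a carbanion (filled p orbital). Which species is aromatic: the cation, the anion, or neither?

The cation

Both ions have a continuous loop of p orbitals — each ring atom is sp².
Cation: 5 × 2 + 0 = 10 π electrons → 4(2)+2, aromatic.
Anion: 5 × 2 + 2 = 12 π electrons → 4(3), antiaromatic.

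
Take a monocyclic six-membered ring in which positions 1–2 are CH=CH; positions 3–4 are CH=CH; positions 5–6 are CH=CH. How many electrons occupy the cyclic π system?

Check conjugation: each doubly-bonded ring atom is sp² with one p-orbital electron — every position has a p orbital, so the cyclic π system is continuous.
Tallying contributions gives 3 × 2 = 6 from the 3 double-bond units.
(The species described is benzene.)

6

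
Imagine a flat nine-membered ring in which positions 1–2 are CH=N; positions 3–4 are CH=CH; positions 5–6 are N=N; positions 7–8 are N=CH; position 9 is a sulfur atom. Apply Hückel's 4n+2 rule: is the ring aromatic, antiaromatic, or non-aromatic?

Every ring atom contributes a p orbital perpendicular to the ring (every atom in a ring double bond is sp² and brings one electron to the p orbital; the doubly-bonded nitrogens are pyridine-type — their lone pairs lie in the ring plane, leaving one electron in the p orbital; the sulfur donates one lone pair from its p orbital), so the π system is cyclic and fully conjugated.
Adding the contributions, 4 × 2 = 8 from the double-bond units + 2 from the S atom = 10.
Since 10 = 4·2 + 2, the ring meets the 4n+2 criterion.

Aromatic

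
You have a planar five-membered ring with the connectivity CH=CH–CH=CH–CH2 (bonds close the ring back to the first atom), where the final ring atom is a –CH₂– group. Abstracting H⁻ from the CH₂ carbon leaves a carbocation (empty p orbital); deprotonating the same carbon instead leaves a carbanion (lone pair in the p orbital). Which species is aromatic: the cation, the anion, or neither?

Both ions have a continuous loop of p orbitals — each ring atom is sp².
Cation: 2 × 2 + 0 = 4 π electrons → 4(1), antiaromatic.
Anion: 2 × 2 + 2 = 6 π electrons → 4(1)+2, aromatic.

The anion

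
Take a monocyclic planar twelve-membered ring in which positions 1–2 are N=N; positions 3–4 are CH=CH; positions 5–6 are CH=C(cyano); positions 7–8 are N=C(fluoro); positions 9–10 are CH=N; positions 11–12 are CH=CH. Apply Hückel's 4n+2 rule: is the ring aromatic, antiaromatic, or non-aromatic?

Antiaromatic

All ring atoms are sp² and supply a p orbital to the ring (the double-bond atoms are sp², each contributing one p electron; each =N– nitrogen is pyridine-type (lone pair in the sp² plane, one electron in the p orbital)); the conjugation is uninterrupted.
Tallying contributions gives 6 × 2 = 12 from the 6 double-bond units.
With 12 = 4·3 π electrons, Hückel's rule classifies the planar ring as antiaromatic.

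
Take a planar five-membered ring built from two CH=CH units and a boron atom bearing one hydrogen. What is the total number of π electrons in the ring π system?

The p orbitals form a continuous loop: each doubly-bonded ring atom is sp² with one p-orbital electron; the boron has an empty p orbital. The ring is fully conjugated.
Adding the contributions, 2 × 2 = 4 from the double-bond units + 0 from the BH atom = 4.
(This ring is borole.)

4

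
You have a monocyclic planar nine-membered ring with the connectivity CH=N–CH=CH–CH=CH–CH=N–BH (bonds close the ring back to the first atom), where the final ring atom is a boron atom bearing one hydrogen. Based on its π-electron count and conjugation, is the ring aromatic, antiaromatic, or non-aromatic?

Antiaromatic

Every ring atom contributes a p orbital perpendicular to the ring (the double-bond atoms are sp², each contributing one p electron; the doubly-bonded nitrogens are pyridine-type — their lone pairs lie in the ring plane, leaving one electron in the p orbital; the boron has an empty p orbital), so the π system is cyclic and fully conjugated.
Adding the contributions, 4 × 2 = 8 from the double-bond units + 0 from the BH atom = 8.
8 is a 4n count (n = 2), so the planar conjugated ring is antiaromatic.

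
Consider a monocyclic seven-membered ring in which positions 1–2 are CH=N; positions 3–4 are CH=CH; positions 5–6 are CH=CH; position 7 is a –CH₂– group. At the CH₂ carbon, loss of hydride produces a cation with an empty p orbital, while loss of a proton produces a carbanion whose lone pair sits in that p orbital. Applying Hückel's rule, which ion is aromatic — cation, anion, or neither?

The cation

Once that carbon is sp², every ring atom has a p orbital and both ions are fully conjugated.
Cation: 3 × 2 + 0 = 6 π electrons → 4(1)+2, aromatic.
Anion: 3 × 2 + 2 = 8 π electrons → 4(2), antiaromatic.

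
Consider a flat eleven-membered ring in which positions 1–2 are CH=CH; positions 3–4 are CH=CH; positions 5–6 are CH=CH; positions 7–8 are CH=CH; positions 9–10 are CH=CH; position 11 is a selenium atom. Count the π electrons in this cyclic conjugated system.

12

Every ring atom contributes a p orbital perpendicular to the ring (every atom in a ring double bond is sp² and brings one electron to the p orbital; the selenium donates one lone pair from its p orbital), so the π system is cyclic and fully conjugated.
Adding the contributions, 5 × 2 = 10 from the double-bond units + 2 from the Se atom = 12.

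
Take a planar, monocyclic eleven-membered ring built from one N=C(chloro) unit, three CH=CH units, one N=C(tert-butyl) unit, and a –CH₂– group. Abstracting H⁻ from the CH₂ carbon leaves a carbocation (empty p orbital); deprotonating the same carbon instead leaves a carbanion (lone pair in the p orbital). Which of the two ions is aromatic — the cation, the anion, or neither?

The cation

In both ions every ring atom is sp² and contributes a p orbital, so both rings are fully conjugated.
Cation: 5 × 2 + 0 = 10 π electrons → 4(2)+2, aromatic.
Anion: 5 × 2 + 2 = 12 π electrons → 4(3), antiaromatic.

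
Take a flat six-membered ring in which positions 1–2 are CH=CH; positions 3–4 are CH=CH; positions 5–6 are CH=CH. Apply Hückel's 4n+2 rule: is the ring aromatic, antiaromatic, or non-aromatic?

All ring atoms are sp² and supply a p orbital to the ring (each doubly-bonded ring atom is sp² with one p-orbital electron); the conjugation is uninterrupted.
π-electron count: 3 × 2 = 6 from the 3 double-bond units.
Since 6 = 4·1 + 2, the ring meets the 4n+2 criterion.
This is benzene.

Aromatic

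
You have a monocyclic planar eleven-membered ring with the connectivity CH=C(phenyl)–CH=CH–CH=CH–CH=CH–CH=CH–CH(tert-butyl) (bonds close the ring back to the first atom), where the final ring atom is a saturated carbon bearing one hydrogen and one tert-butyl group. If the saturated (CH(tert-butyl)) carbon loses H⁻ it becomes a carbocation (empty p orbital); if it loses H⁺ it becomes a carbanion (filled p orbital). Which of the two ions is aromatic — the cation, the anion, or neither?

Both ions have a continuous loop of p orbitals — each ring atom is sp².
Cation: 5 × 2 + 0 = 10 π electrons → 4(2)+2, aromatic.
Anion: 5 × 2 + 2 = 12 π electrons → 4(3), antiaromatic.

The cation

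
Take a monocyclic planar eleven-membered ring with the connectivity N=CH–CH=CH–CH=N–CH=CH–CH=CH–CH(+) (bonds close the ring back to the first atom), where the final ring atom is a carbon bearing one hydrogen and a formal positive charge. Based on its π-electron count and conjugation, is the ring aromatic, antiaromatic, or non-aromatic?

Every ring atom contributes a p orbital perpendicular to the ring (the double-bond atoms are sp², each contributing one p electron; each =N– nitrogen is pyridine-type (lone pair in the sp² plane, one electron in the p orbital); the carbocation has an empty p orbital), so the π system is cyclic and fully conjugated.
Adding the contributions, 5 × 2 = 10 from the double-bond units + 0 from the CH(+) atom = 10.
That gives a 4n+2 count (10, n = 2).

Aromatic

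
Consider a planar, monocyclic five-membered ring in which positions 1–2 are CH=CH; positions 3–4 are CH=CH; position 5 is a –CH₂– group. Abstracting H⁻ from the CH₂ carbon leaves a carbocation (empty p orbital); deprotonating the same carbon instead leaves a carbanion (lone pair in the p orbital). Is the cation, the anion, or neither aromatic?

Both ions have a continuous loop of p orbitals — each ring atom is sp².
Cation: 2 × 2 + 0 = 4 π electrons → 4(1), antiaromatic.
Anion: 2 × 2 + 2 = 6 π electrons → 4(1)+2, aromatic.

The anion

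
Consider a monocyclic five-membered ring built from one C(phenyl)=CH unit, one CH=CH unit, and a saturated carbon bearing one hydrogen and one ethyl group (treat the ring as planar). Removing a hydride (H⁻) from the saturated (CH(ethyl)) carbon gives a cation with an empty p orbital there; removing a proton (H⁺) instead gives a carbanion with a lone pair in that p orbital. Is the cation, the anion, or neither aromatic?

Once that carbon is sp², every ring atom has a p orbital and both ions are fully conjugated.
Cation: 2 × 2 + 0 = 4 π electrons → 4(1), antiaromatic.
Anion: 2 × 2 + 2 = 6 π electrons → 4(1)+2, aromatic.

The anion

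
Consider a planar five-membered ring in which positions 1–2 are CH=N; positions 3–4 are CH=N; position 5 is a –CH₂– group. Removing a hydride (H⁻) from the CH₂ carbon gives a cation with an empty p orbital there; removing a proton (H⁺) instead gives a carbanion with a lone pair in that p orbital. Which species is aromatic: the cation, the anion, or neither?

In either ion the ring is fully conjugated: every atom, including the new sp² carbon, supplies a p orbital.
Cation: 2 × 2 + 0 = 4 π electrons → 4(1), antiaromatic.
Anion: 2 × 2 + 2 = 6 π electrons → 4(1)+2, aromatic.

The anion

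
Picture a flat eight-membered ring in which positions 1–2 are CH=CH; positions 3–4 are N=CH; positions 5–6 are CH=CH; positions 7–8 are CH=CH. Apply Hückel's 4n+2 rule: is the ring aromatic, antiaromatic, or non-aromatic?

Antiaromatic

Check conjugation: the double-bond atoms are sp², each contributing one p electron; each sp² =N– keeps its lone pair in-plane and puts one electron into the π system — every position has a p orbital, so the cyclic π system is continuous.
Tallying contributions gives 4 × 2 = 8 from the 4 double-bond units.
8 = 4(2); a planar, fully conjugated 4n system is antiaromatic.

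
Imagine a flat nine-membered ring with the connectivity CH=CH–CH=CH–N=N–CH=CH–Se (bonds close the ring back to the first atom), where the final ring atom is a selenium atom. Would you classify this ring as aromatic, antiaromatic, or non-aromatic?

Aromatic

All ring atoms are sp² and supply a p orbital to the ring (the double-bond atoms are sp², each contributing one p electron; each sp² =N– keeps its lone pair in-plane and puts one electron into the π system; the selenium donates one lone pair from its p orbital); the conjugation is uninterrupted.
Tallying contributions gives 4 × 2 = 8 from the double-bond units + 2 from the Se atom = 10.
Since 10 = 4·2 + 2, the ring meets the 4n+2 criterion.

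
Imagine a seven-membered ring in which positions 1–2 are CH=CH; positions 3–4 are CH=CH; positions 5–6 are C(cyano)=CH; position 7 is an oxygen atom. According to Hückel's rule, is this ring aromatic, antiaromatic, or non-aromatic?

All ring atoms are sp² and supply a p orbital to the ring (the double-bond atoms are sp², each contributing one p electron; the oxygen donates one lone pair from its p orbital); the conjugation is uninterrupted.
Tallying contributions gives 3 × 2 = 6 from the double-bond units + 2 from the O atom = 8.
8 is a 4n count (n = 2), so the planar conjugated ring is antiaromatic.

Antiaromatic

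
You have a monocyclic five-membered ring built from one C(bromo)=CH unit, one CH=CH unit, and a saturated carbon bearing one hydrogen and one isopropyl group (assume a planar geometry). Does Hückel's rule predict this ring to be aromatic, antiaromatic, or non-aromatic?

Non-aromatic

The CH(isopropyl) position has four σ bonds — that saturated carbon is sp³ and has no p orbital in the ring π system — so the cyclic conjugation is interrupted.
Broken conjugation rules out both aromaticity and antiaromaticity.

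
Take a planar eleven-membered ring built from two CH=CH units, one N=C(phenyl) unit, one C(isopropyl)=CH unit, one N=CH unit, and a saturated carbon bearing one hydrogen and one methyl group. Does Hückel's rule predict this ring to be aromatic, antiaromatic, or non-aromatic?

Non-aromatic

The CH(methyl) carbon is saturated: that saturated carbon is sp³ and has no p orbital in the ring π system. Conjugation is not continuous around the ring.
A ring that is not fully conjugated cannot be aromatic or antiaromatic regardless of its π-electron count.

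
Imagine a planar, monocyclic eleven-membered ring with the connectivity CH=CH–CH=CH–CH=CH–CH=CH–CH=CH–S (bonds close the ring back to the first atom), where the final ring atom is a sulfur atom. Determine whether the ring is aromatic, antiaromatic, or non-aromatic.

Every ring atom contributes a p orbital perpendicular to the ring (each doubly-bonded ring atom is sp² with one p-orbital electron; the sulfur donates one lone pair from its p orbital), so the π system is cyclic and fully conjugated.
Tallying contributions gives 5 × 2 = 10 from the double-bond units + 2 from the S atom = 12.
12 = 4(3); a planar, fully conjugated 4n system is antiaromatic.

Antiaromatic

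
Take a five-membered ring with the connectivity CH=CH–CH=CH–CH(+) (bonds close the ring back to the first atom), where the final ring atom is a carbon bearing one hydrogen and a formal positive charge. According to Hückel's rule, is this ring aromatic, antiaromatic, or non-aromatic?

Antiaromatic

Check conjugation: each doubly-bonded ring atom is sp² with one p-orbital electron; the carbocation has an empty p orbital — every position has a p orbital, so the cyclic π system is continuous.
Tallying contributions gives 2 × 2 = 4 from the double-bond units + 0 from the CH(+) atom = 4.
4 = 4(1); a planar, fully conjugated 4n system is antiaromatic.
(This ring is the cyclopentadienyl cation.)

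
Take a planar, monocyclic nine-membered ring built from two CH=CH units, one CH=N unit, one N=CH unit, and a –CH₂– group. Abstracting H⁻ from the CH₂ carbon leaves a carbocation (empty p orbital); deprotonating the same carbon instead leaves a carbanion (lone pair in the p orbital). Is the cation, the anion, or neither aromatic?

In both ions every ring atom is sp² and contributes a p orbital, so both rings are fully conjugated.
Cation: 4 × 2 + 0 = 8 π electrons → 4(2), antiaromatic.
Anion: 4 × 2 + 2 = 10 π electrons → 4(2)+2, aromatic.

The anion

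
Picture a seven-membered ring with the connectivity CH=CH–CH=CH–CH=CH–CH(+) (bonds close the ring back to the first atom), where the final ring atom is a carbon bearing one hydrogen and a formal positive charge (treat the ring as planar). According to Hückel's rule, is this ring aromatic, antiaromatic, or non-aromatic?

Aromatic

The p orbitals form a continuous loop: the double-bond atoms are sp², each contributing one p electron; the carbocation has an empty p orbital. The ring is fully conjugated.
Counting π electrons: 3 × 2 = 6 from the double-bond units + 0 from the CH(+) atom = 6.
With 6 π electrons (n = 1), the Hückel 4n+2 condition holds.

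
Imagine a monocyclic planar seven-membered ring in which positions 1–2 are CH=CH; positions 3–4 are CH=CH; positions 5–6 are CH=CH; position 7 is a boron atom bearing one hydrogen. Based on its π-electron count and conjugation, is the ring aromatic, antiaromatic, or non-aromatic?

Aromatic

All ring atoms are sp² and supply a p orbital to the ring (each doubly-bonded ring atom is sp² with one p-orbital electron; the boron has an empty p orbital); the conjugation is uninterrupted.
Tallying contributions gives 3 × 2 = 6 from the double-bond units + 0 from the BH atom = 6.
That gives a 4n+2 count (6, n = 1).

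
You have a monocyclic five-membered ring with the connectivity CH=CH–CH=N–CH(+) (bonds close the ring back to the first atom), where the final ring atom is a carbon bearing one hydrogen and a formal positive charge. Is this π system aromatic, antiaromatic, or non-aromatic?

Antiaromatic

All ring atoms are sp² and supply a p orbital to the ring (the double-bond atoms are sp², each contributing one p electron; each sp² =N– keeps its lone pair in-plane and puts one electron into the π system; the carbocation has an empty p orbital); the conjugation is uninterrupted.
Tallying contributions gives 2 × 2 = 4 from the double-bond units + 0 from the CH(+) atom = 4.
A 4n π count (4, n = 1) in a planar conjugated ring means antiaromatic.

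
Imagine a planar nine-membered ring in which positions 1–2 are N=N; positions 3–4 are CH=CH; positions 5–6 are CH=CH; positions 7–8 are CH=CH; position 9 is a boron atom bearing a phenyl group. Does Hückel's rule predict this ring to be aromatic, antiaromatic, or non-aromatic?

Antiaromatic

Check conjugation: the double-bond atoms are sp², each contributing one p electron; each sp² =N– keeps its lone pair in-plane and puts one electron into the π system; the boron has an empty p orbital — every position has a p orbital, so the cyclic π system is continuous.
π-electron count: 4 × 2 = 8 from the double-bond units + 0 from the B(phenyl) atom = 8.
A 4n π count (8, n = 2) in a planar conjugated ring means antiaromatic.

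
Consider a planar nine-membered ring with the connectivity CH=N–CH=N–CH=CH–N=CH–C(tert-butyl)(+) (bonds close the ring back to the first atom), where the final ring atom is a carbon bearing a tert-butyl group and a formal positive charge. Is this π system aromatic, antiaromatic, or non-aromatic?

All ring atoms are sp² and supply a p orbital to the ring (each doubly-bonded ring atom is sp² with one p-orbital electron; the doubly-bonded nitrogens are pyridine-type — their lone pairs lie in the ring plane, leaving one electron in the p orbital; the carbocation has an empty p orbital); the conjugation is uninterrupted.
π-electron count: 4 × 2 = 8 from the double-bond units + 0 from the C(tert-butyl)(+) atom = 8.
A 4n π count (8, n = 2) in a planar conjugated ring means antiaromatic.

Antiaromatic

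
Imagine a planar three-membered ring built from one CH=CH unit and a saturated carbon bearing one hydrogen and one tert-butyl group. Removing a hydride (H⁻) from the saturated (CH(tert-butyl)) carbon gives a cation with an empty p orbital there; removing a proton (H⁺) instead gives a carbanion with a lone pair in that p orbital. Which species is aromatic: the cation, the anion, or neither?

The cation

Once that carbon is sp², every ring atom has a p orbital and both ions are fully conjugated.
Cation: 1 × 2 + 0 = 2 π electrons → 4(0)+2, aromatic.
Anion: 1 × 2 + 2 = 4 π electrons → 4(1), antiaromatic.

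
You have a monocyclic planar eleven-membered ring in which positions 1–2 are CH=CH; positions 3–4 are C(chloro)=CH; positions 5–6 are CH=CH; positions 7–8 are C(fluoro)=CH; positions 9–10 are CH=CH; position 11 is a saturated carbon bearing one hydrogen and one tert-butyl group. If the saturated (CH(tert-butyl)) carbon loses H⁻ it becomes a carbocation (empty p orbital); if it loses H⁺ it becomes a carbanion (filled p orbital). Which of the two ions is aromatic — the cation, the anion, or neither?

The cation

Both ions have a continuous loop of p orbitals — each ring atom is sp².
Cation: 5 × 2 + 0 = 10 π electrons → 4(2)+2, aromatic.
Anion: 5 × 2 + 2 = 12 π electrons → 4(3), antiaromatic.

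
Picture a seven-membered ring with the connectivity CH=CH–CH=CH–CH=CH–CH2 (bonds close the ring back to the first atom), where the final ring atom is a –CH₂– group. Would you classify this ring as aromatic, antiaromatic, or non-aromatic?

At the CH2 position, the tetrahedral CH₂ carbon is sp³ and has no p orbital in the ring π system; the ring's p-orbital overlap is broken there.
Hückel's rule only applies to fully conjugated rings, so this one is simply non-aromatic.

Non-aromatic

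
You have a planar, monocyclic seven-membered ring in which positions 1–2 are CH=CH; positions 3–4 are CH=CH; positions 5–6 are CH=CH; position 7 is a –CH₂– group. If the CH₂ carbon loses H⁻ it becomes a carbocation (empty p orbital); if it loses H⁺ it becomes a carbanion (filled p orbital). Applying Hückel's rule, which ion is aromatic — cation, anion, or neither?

The cation

In either ion the ring is fully conjugated: every atom, including the new sp² carbon, supplies a p orbital.
Cation: 3 × 2 + 0 = 6 π electrons → 4(1)+2, aromatic.
Anion: 3 × 2 + 2 = 8 π electrons → 4(2), antiaromatic.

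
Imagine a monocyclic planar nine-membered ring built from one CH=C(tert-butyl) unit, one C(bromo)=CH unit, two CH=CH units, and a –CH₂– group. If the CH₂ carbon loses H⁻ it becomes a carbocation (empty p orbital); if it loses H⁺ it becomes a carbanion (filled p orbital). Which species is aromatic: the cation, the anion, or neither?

In both ions every ring atom is sp² and contributes a p orbital, so both rings are fully conjugated.
Cation: 4 × 2 + 0 = 8 π electrons → 4(2), antiaromatic.
Anion: 4 × 2 + 2 = 10 π electrons → 4(2)+2, aromatic.

The anion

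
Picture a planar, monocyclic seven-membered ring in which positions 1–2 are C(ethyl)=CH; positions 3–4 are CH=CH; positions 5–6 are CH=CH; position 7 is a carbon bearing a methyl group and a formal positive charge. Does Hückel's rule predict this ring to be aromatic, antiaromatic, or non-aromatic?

The p orbitals form a continuous loop: every atom in a ring double bond is sp² and brings one electron to the p orbital; the carbocation has an empty p orbital. The ring is fully conjugated.
Counting π electrons: 3 × 2 = 6 from the double-bond units + 0 from the C(methyl)(+) atom = 6.
6 = 4(1) + 2, which satisfies Hückel's 4n+2 rule.

Aromatic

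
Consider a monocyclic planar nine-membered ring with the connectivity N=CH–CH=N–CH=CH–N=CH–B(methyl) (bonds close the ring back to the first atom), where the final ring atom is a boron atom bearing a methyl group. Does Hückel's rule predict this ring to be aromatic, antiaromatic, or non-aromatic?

Antiaromatic

The p orbitals form a continuous loop: each doubly-bonded ring atom is sp² with one p-orbital electron; each sp² =N– keeps its lone pair in-plane and puts one electron into the π system; the boron has an empty p orbital. The ring is fully conjugated.
Tallying contributions gives 4 × 2 = 8 from the double-bond units + 0 from the B(methyl) atom = 8.
8 is a 4n count (n = 2), so the planar conjugated ring is antiaromatic.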